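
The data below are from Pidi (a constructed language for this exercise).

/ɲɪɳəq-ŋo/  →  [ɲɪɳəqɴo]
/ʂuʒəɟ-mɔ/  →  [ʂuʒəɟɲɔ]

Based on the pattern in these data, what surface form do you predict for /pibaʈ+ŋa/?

[pibaʈɳa]

The data show progressive place assimilation: /ŋ/ → [ɴ] after /q/; /m/ → [ɲ] after /ɟ/. In each pair only place changes, matching the preceding consonant, while manner and voice stay constant.
/ŋ/ is a voiced velar nasal. The preceding trigger /ʈ/ is retroflex, so /ŋ/ must become retroflex as well.
A voiced retroflex nasal is [ɳ], so the surface segment is [ɳ].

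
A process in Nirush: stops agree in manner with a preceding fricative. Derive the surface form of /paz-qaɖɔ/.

The rule targets /q/ (voiceless uvular stop), which sits after the trigger /z/ (fricative).
A voiceless uvular fricative is [χ], so the surface segment is [χ].

[pazχaɖɔ]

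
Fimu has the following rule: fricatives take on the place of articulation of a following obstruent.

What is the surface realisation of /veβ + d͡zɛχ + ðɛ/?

[vezd͡zɛθðɛ]

/β/ is a voiced bilabial fricative. The following trigger /d͡z/ is alveolar, so /β/ must become alveolar as well.
The voiced alveolar fricative is [z], so /β/ → [z].
The same rule applies at the second boundary: /χ/ → [θ] next to /ð/.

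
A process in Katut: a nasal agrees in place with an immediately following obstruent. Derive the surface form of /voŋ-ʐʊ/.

/ŋ/ is a voiced velar nasal. The following trigger /ʐ/ is retroflex, so /ŋ/ must become retroflex as well.
Changing only its place to retroflex gives [ɳ] — the voiced retroflex nasal.

[voɳʐʊ]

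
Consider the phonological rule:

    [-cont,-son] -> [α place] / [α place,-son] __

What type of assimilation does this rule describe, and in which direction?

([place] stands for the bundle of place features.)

progressive place assimilation

The shared variable α links the value of the place features (abbreviated [place]) on the target to the same value on the neighbouring segment, so place is the feature that assimilates.
Since the environment is written before the underscore, the trigger precedes the target; the direction is progressive.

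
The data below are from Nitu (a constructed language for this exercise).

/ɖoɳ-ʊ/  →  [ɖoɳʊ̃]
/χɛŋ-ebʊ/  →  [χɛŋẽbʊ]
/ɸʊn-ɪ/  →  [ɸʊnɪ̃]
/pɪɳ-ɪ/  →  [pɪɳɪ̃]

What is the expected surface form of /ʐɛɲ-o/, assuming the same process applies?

[ʐɛɲõ]

The data show progressive nasality assimilation (vowel nasalisation): /ʊ/ → [ʊ̃] after /ɳ/; /e/ → [ẽ] after /ŋ/; /ɪ/ → [ɪ̃] after /n/; /ɪ/ → [ɪ̃] after /ɳ/ — a vowel is nasalised by an immediately preceding nasal consonant.
The vowel /o/ is adjacent to the preceding nasal /ɲ/, so it acquires [+nasal] and surfaces as [õ].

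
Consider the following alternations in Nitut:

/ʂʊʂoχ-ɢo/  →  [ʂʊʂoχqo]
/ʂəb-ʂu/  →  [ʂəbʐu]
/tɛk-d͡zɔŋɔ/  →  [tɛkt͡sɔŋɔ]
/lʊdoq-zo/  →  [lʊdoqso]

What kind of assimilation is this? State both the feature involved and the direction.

The segment that alternates is /ɢ/, which surfaces as [q] when adjacent to /χ/.
/ɢ/ is voiced while /χ/ is voiceless; the output [q] is voiceless, matching the trigger — so the feature that spreads is voicing.
Place and manner are unchanged, so the assimilation is partial, not total.
The other alternating forms pattern the same way: /ʂ/ → [ʐ] after /b/ (voiceless → voiced, matching voiced); /d͡z/ → [t͡s] after /k/ (voiced → voiceless, matching voiceless); /z/ → [s] after /q/ (voiced → voiceless, matching voiceless) — only voicing changes, and always toward the preceding segment.
Since the segment that changes follows the conditioning segment, the assimilation is progressive.

progressive voicing assimilation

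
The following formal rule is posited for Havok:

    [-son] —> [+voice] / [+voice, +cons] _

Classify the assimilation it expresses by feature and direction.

progressive voicing assimilation

The target ([-son], obstruents) acquires [+voice] next to a voiced consonant ([+voice, +cons]) — it takes on the voicing of its neighbour, so the feature that spreads is voicing.
Since the environment is written before the underscore, the trigger precedes the target; the direction is progressive.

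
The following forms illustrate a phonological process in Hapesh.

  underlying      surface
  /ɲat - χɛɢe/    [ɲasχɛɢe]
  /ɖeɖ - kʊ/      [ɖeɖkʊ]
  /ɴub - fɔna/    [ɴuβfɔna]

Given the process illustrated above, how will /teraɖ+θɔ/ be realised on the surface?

The data show regressive manner assimilation: /t/ → [s] before /χ/; /b/ → [β] before /f/. In each pair only manner changes, matching the following consonant, while place and voice stay constant.
No alternation appears in [ɖeɖkʊ]: there the adjacent consonants already agree in manner (/ɖ/ and /k/ are both stops), so this form is consistent with the same rule.
The rule targets /ɖ/ (voiced retroflex stop), which sits before the trigger /θ/ (fricative).
Changing only its manner to fricative gives [ʐ] — the voiced retroflex fricative.

[teraʐθɔ]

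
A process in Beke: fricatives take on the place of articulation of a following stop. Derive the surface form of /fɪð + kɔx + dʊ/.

[fɪɣkɔsdʊ]

The rule targets /ð/ (voiced dental fricative), which sits before the trigger /k/ (velar).
The voiced velar fricative is [ɣ], so /ð/ → [ɣ].
The same rule applies at the second boundary: /x/ → [s] next to /d/.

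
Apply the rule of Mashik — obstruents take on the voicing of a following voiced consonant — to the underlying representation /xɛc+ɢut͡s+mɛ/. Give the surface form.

[xɛɟɢud͡zmɛ]

The rule targets /c/ (voiceless palatal stop), which sits before the trigger /ɢ/ (voiced).
A voiced palatal stop is [ɟ], so the surface segment is [ɟ].
At the second juncture, /t͡s/ likewise becomes [d͡z] adjacent to /m/.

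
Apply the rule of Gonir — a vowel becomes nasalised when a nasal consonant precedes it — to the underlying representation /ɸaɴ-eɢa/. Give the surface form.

[ɸaɴẽɢa]

The vowel /e/ is adjacent to the preceding nasal /ɴ/, so it acquires [+nasal] and surfaces as [ẽ].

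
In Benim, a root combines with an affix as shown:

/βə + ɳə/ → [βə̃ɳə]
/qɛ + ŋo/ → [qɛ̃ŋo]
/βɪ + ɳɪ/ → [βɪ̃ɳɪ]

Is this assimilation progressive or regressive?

The vowel /ə/ surfaces as nasalised [ə̃] next to the following nasal /ɳ/ — it has acquired the [+nasal] feature of its neighbour.
The other forms show the same pattern: /ɛ/ → [ɛ̃] before /ŋ/; /ɪ/ → [ɪ̃] before /ɳ/ — each time a vowel is nasalised next to a following nasal.
Because the conditioning nasal is to the right of the vowel that changes, the process is regressive (anticipatory).

regressive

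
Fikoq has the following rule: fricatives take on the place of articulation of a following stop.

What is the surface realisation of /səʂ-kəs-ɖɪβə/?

The rule targets /ʂ/ (voiceless retroflex fricative), which sits before the trigger /k/ (velar).
The voiceless velar fricative is [x], so /ʂ/ → [x].
At the second juncture, /s/ likewise becomes [ʂ] adjacent to /ɖ/.

[səxkəʂɖɪβə]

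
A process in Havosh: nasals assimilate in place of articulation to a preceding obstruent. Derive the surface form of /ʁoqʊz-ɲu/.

The rule targets /ɲ/ (voiced palatal nasal), which sits after the trigger /z/ (alveolar).
A voiced alveolar nasal is [n], so the surface segment is [n].

[ʁoqʊznu]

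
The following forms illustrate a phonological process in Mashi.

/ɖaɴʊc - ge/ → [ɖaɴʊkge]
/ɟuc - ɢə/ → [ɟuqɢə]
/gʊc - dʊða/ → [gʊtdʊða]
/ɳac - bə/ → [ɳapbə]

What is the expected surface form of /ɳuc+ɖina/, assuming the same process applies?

The data show regressive place assimilation: /c/ → [k] before /g/; /c/ → [q] before /ɢ/; /c/ → [t] before /d/; /c/ → [p] before /b/. In each pair only place changes, matching the following consonant, while manner and voice stay constant.
/c/ is a voiceless palatal stop. The following trigger /ɖ/ is retroflex, so /c/ must become retroflex as well.
The voiceless retroflex stop is [ʈ], so /c/ → [ʈ].

[ɳuʈɖina]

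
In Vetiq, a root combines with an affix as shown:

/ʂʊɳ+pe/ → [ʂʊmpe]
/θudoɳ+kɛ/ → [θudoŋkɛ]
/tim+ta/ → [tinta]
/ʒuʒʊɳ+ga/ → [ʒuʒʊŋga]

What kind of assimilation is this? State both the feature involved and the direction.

regressive place assimilation

Underlying /ɳ/ is realised as [m] next to /p/; /p/ itself does not change.
/ɳ/ is retroflex while /p/ is bilabial; the output [m] is bilabial, matching the trigger — so the feature that spreads is place.
Manner and voice are unchanged, so the assimilation is partial, not total.
The other alternating forms pattern the same way: /ɳ/ → [ŋ] before /k/ (retroflex → velar, matching velar); /m/ → [n] before /t/ (bilabial → alveolar, matching alveolar); /ɳ/ → [ŋ] before /g/ (retroflex → velar, matching velar) — only place changes, and always toward the following segment.
The trigger is the following segment, so the direction is regressive (anticipatory).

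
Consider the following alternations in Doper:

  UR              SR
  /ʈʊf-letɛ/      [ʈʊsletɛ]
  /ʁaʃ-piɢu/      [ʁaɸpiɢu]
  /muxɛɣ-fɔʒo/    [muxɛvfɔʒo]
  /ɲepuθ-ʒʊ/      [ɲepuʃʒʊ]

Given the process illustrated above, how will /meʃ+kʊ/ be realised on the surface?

[mexkʊ]

The data show regressive place assimilation: /f/ → [s] before /l/; /ʃ/ → [ɸ] before /p/; /ɣ/ → [v] before /f/; /θ/ → [ʃ] before /ʒ/. In each pair only place changes, matching the following consonant, while manner and voice stay constant.
/ʃ/ is a voiceless postalveolar fricative. The following trigger /k/ is velar, so /ʃ/ must become velar as well.
The voiceless velar fricative is [x], so /ʃ/ → [x].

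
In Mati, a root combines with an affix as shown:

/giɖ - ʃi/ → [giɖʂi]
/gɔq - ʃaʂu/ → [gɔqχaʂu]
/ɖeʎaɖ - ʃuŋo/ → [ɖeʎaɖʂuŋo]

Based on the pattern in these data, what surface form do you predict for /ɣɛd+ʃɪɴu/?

The data show progressive place assimilation: /ʃ/ → [ʂ] after /ɖ/; /ʃ/ → [χ] after /q/. In each pair only place changes, matching the preceding consonant, while manner and voice stay constant.
/ʃ/ is a voiceless postalveolar fricative. The preceding trigger /d/ is alveolar, so /ʃ/ must become alveolar as well.
Changing only its place to alveolar gives [s] — the voiceless alveolar fricative.

[ɣɛdsɪɴu]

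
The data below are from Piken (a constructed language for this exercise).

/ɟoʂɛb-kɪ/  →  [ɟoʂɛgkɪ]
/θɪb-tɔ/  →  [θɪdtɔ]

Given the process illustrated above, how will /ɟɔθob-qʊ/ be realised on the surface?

The data show regressive place assimilation: /b/ → [g] before /k/; /b/ → [d] before /t/. In each pair only place changes, matching the following consonant, while manner and voice stay constant.
/b/ is a voiced bilabial stop. The following trigger /q/ is uvular, so /b/ must become uvular as well.
Changing only its place to uvular gives [ɢ] — the voiced uvular stop.

[ɟɔθoɢqʊ]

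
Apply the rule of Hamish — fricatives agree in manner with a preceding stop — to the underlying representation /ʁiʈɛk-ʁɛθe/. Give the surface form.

[ʁiʈɛkɢɛθe]

The rule targets /ʁ/ (voiced uvular fricative), which sits after the trigger /k/ (stop).
A voiced uvular stop is [ɢ], so the surface segment is [ɢ].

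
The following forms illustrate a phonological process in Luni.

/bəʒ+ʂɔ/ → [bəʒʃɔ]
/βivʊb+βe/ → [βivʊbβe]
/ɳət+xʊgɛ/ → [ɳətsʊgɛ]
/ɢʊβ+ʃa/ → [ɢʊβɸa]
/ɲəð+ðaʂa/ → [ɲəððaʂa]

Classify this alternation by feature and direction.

Underlying /ʂ/ is realised as [ʃ] next to /ʒ/; /ʒ/ itself does not change.
The change retroflex → postalveolar matches the place of the preceding /ʒ/, identifying this as place assimilation.
Manner and voice are unchanged, so the assimilation is partial, not total.
The other alternating forms pattern the same way: /x/ → [s] after /t/ (velar → alveolar, matching alveolar); /ʃ/ → [ɸ] after /β/ (postalveolar → bilabial, matching bilabial) — only place changes, and always toward the preceding segment.
Nothing changes in [βivʊbβe], [ɲəððaʂa]: there the adjacent consonants already agree in place (/β/ and /b/ are both bilabial; /ð/ and /ð/ are both dental), so these forms are consistent with the same rule.
Since the segment that changes follows the conditioning segment, the assimilation is progressive.

progressive place assimilation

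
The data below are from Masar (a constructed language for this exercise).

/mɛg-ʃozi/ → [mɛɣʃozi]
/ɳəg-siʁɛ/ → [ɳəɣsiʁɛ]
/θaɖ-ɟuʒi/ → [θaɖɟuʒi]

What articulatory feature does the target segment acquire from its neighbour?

manner

The segment that alternates is /g/, which surfaces as [ɣ] when adjacent to /ʃ/.
The change stop → fricative matches the manner of the following /ʃ/, identifying this as manner assimilation.
Checking the remaining alternation: /g/ → [ɣ] before /s/ (stop → fricative, matching a fricative) — only manner changes, and always toward the following segment.
No alternation appears in [θaɖɟuʒi]: there the adjacent consonants already agree in manner (/ɖ/ and /ɟ/ are both stops), so this form is consistent with the same rule.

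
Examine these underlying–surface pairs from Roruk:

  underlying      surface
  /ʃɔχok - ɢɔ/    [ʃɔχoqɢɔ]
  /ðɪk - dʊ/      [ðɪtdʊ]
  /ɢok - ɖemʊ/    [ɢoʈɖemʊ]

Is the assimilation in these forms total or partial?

partial assimilation

Underlying /k/ is realised as [q] next to /ɢ/; /ɢ/ itself does not change.
The change velar → uvular matches the place of the following /ɢ/, identifying this as place assimilation.
Manner and voice are unchanged, so the assimilation is partial, not total.
The same holds elsewhere in the data: /k/ → [t] before /d/ (velar → alveolar, matching alveolar); /k/ → [ʈ] before /ɖ/ (velar → retroflex, matching retroflex) — only place changes, and always toward the following segment.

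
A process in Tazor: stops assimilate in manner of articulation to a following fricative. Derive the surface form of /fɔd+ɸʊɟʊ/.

/d/ is a voiced alveolar stop. The following trigger /ɸ/ is a fricative, so /d/ must become a fricative as well.
A voiced alveolar fricative is [z], so the surface segment is [z].

[fɔzɸʊɟʊ]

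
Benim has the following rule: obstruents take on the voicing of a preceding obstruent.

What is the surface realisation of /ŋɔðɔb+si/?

[ŋɔðɔbzi]

The rule targets /s/ (voiceless alveolar fricative), which sits after the trigger /b/ (voiced).
The voiced alveolar fricative is [z], so /s/ → [z].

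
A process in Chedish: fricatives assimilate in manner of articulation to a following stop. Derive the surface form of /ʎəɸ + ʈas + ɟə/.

[ʎəpʈatɟə]

The rule targets /ɸ/ (voiceless bilabial fricative), which sits before the trigger /ʈ/ (stop).
Changing only its manner to stop gives [p] — the voiceless bilabial stop.
At the second juncture, /s/ likewise becomes [t] adjacent to /ɟ/.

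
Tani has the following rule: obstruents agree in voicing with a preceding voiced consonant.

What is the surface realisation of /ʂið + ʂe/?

The rule targets /ʂ/ (voiceless retroflex fricative), which sits after the trigger /ð/ (voiced).
A voiced retroflex fricative is [ʐ], so the surface segment is [ʐ].

[ʂiðʐe]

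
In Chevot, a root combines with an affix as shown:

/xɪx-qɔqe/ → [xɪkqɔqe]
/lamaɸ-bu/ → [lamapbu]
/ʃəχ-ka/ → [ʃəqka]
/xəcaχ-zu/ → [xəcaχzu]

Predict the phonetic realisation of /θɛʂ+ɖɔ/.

[θɛʈɖɔ]

The data show regressive manner assimilation: /x/ → [k] before /q/; /ɸ/ → [p] before /b/; /χ/ → [q] before /k/. In each pair only manner changes, matching the following consonant, while place and voice stay constant.
No alternation appears in [xəcaχzu]: there the adjacent consonants already agree in manner (/χ/ and /z/ are both fricatives), so this form is consistent with the same rule.
The rule targets /ʂ/ (voiceless retroflex fricative), which sits before the trigger /ɖ/ (stop).
The voiceless retroflex stop is [ʈ], so /ʂ/ → [ʈ].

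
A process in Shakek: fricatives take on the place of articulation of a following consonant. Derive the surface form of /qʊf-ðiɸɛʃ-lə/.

The rule targets /f/ (voiceless labiodental fricative), which sits before the trigger /ð/ (dental).
The voiceless dental fricative is [θ], so /f/ → [θ].
At the second juncture, /ʃ/ likewise becomes [s] adjacent to /l/.

[qʊθðiɸɛslə]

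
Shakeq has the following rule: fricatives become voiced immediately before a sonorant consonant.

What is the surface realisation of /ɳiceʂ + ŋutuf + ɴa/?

[ɳiceʐŋutuvɴa]

/ʂ/ is a voiceless retroflex fricative. The following trigger /ŋ/ is voiced, so /ʂ/ must become voiced as well.
The voiced retroflex fricative is [ʐ], so /ʂ/ → [ʐ].
At the second juncture, /f/ likewise becomes [v] adjacent to /ɴ/.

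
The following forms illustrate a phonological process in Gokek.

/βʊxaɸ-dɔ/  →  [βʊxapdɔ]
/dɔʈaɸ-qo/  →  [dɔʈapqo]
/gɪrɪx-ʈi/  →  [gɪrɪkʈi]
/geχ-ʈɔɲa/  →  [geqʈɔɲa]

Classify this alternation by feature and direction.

Comparing underlying and surface forms, /ɸ/ → [p] is the alternation; the neighbouring /d/ is constant.
The change fricative → stop matches the manner of the following /d/, identifying this as manner assimilation.
Place and voice are unchanged, so the assimilation is partial, not total.
The same holds elsewhere in the data: /ɸ/ → [p] before /q/ (fricative → stop, matching a stop); /x/ → [k] before /ʈ/ (fricative → stop, matching a stop); /χ/ → [q] before /ʈ/ (fricative → stop, matching a stop) — only manner changes, and always toward the following segment.
The trigger is the following segment, so the direction is regressive (anticipatory).

regressive manner assimilation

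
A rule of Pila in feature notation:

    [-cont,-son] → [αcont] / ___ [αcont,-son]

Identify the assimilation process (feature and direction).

regressive manner assimilation

The shared variable α links the value of [cont] on the target to that of the neighbouring obstruent. [cont] distinguishes stops from fricatives — a manner-of-articulation feature — so this is manner assimilation.
The conditioning segment sits to the right of the focus bar, meaning the trigger follows the segment that changes — regressive assimilation.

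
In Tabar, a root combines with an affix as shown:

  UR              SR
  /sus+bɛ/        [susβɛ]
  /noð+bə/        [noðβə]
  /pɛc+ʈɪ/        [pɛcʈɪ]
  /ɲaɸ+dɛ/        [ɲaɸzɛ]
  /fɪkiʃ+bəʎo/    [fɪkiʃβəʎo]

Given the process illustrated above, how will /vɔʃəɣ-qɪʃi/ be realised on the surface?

The data show progressive manner assimilation: /b/ → [β] after /s/; /b/ → [β] after /ð/; /d/ → [z] after /ɸ/; /b/ → [β] after /ʃ/. In each pair only manner changes, matching the preceding consonant, while place and voice stay constant.
Nothing changes in [pɛcʈɪ]: there the adjacent consonants already agree in manner (/ʈ/ and /c/ are both stops), so this form is consistent with the same rule.
The rule targets /q/ (voiceless uvular stop), which sits after the trigger /ɣ/ (fricative).
The voiceless uvular fricative is [χ], so /q/ → [χ].

[vɔʃəɣχɪʃi]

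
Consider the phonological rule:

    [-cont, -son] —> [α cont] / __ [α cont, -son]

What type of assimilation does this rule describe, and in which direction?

The shared variable α links the value of [cont] on the target to that of the neighbouring obstruent. [cont] distinguishes stops from fricatives — a manner-of-articulation feature — so this is manner assimilation.
Since the environment is written after the underscore, the trigger follows the target; the direction is regressive.

regressive manner assimilation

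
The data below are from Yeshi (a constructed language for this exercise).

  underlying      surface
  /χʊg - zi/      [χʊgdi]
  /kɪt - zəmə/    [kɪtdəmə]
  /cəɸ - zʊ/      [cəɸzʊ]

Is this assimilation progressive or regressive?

Comparing underlying and surface forms, /z/ → [d] is the alternation; the neighbouring /g/ is constant.
/z/ is a fricative while /g/ is a stop; the output [d] is a stop, matching the trigger — so the feature that spreads is manner.
The same holds elsewhere in the data: /z/ → [d] after /t/ (fricative → stop, matching a stop) — only manner changes, and always toward the preceding segment.
Nothing changes in [cəɸzʊ]: there the adjacent consonants already agree in manner (/z/ and /ɸ/ are both fricatives), so this form is consistent with the same rule.
Since the segment that changes follows the conditioning segment, the assimilation is progressive.

progressive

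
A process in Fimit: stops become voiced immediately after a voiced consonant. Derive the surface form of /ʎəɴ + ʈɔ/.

[ʎəɴɖɔ]

The rule targets /ʈ/ (voiceless retroflex stop), which sits after the trigger /ɴ/ (voiced).
A voiced retroflex stop is [ɖ], so the surface segment is [ɖ].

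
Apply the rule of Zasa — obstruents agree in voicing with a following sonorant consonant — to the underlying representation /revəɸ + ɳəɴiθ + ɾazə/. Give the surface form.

[revəβɳəɴiðɾazə]

/ɸ/ is a voiceless bilabial fricative. The following trigger /ɳ/ is voiced, so /ɸ/ must become voiced as well.
The voiced bilabial fricative is [β], so /ɸ/ → [β].
At the second juncture, /θ/ likewise becomes [ð] adjacent to /ɾ/.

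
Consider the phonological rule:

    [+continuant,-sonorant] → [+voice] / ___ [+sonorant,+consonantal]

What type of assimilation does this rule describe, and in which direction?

The target ([+continuant,-sonorant], fricatives) acquires [+voice] next to a sonorant consonant ([+sonorant,+consonantal]) — it takes on the voicing of its neighbour, so the feature that spreads is voicing.
The conditioning segment sits to the right of the focus bar, meaning the trigger follows the segment that changes — regressive assimilation.

regressive voicing assimilation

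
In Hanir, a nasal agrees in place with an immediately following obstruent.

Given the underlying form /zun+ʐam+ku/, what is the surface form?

[zuɳʐaŋku]

/n/ is a voiced alveolar nasal. The following trigger /ʐ/ is retroflex, so /n/ must become retroflex as well.
The voiced retroflex nasal is [ɳ], so /n/ → [ɳ].
At the second juncture, /m/ likewise becomes [ŋ] adjacent to /k/.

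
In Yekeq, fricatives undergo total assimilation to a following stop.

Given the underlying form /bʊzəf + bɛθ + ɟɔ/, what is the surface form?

/f/ is the segment targeted by the rule; it sits immediately before /b/, so it assimilates completely and surfaces as [b].
At the second juncture, /θ/ likewise becomes [ɟ] adjacent to /ɟ/.

[bʊzəbbɛɟɟɔ]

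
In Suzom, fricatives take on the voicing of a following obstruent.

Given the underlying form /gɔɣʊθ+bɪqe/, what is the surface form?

/θ/ is a voiceless dental fricative. The following trigger /b/ is voiced, so /θ/ must become voiced as well.
A voiced dental fricative is [ð], so the surface segment is [ð].

[gɔɣʊðbɪqe]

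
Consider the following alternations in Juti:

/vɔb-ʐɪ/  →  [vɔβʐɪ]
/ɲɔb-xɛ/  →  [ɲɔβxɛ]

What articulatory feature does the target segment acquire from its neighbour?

Underlying /b/ is realised as [β] next to /ʐ/; /ʐ/ itself does not change.
The change stop → fricative matches the manner of the following /ʐ/, identifying this as manner assimilation.
Checking the remaining alternation: /b/ → [β] before /x/ (stop → fricative, matching a fricative) — only manner changes, and always toward the following segment.

manner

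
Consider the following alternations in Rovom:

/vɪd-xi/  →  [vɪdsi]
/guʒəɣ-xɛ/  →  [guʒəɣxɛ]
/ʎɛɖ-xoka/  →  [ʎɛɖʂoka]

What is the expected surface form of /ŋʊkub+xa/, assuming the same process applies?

[ŋʊkubɸa]

The data show progressive place assimilation: /x/ → [s] after /d/; /x/ → [ʂ] after /ɖ/. In each pair only place changes, matching the preceding consonant, while manner and voice stay constant.
Nothing changes in [guʒəɣxɛ]: there the adjacent consonants already agree in place (/x/ and /ɣ/ are both velar), so this form is consistent with the same rule.
The rule targets /x/ (voiceless velar fricative), which sits after the trigger /b/ (bilabial).
Changing only its place to bilabial gives [ɸ] — the voiceless bilabial fricative.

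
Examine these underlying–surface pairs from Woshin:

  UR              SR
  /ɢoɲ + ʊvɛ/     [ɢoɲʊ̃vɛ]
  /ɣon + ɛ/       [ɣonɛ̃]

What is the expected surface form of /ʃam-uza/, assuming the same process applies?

[ʃamũza]

The data show progressive nasality assimilation (vowel nasalisation): /ʊ/ → [ʊ̃] after /ɲ/; /ɛ/ → [ɛ̃] after /n/ — a vowel is nasalised by an immediately preceding nasal consonant.
The vowel /u/ is adjacent to the preceding nasal /m/, so it acquires [+nasal] and surfaces as [ũ].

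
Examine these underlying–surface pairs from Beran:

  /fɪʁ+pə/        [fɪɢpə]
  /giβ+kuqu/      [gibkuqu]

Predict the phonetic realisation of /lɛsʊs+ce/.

[lɛsʊtce]

The data show regressive manner assimilation: /ʁ/ → [ɢ] before /p/; /β/ → [b] before /k/. In each pair only manner changes, matching the following consonant, while place and voice stay constant.
The rule targets /s/ (voiceless alveolar fricative), which sits before the trigger /c/ (stop).
The voiceless alveolar stop is [t], so /s/ → [t].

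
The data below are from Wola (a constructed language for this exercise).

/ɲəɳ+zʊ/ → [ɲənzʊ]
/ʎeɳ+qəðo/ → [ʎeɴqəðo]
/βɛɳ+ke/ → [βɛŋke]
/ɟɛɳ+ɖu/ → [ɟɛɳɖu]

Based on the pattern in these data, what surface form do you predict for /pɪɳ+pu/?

[pɪmpu]

The data show regressive place assimilation: /ɳ/ → [n] before /z/; /ɳ/ → [ɴ] before /q/; /ɳ/ → [ŋ] before /k/. In each pair only place changes, matching the following consonant, while manner and voice stay constant.
Nothing changes in [ɟɛɳɖu]: there the adjacent consonants already agree in place (/ɳ/ and /ɖ/ are both retroflex), so this form is consistent with the same rule.
/ɳ/ is a voiced retroflex nasal. The following trigger /p/ is bilabial, so /ɳ/ must become bilabial as well.
A voiced bilabial nasal is [m], so the surface segment is [m].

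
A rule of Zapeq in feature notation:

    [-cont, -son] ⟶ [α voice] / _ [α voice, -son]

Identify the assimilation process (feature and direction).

The shared variable α links the value of [voice] on the target to the same value on the neighbouring segment, so voicing is the feature that assimilates.
Since the environment is written after the underscore, the trigger follows the target; the direction is regressive.

regressive voicing assimilation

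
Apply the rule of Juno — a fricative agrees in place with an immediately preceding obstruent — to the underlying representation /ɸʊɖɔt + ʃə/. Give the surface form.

[ɸʊɖɔtsə]

/ʃ/ is a voiceless postalveolar fricative. The preceding trigger /t/ is alveolar, so /ʃ/ must become alveolar as well.
The voiceless alveolar fricative is [s], so /ʃ/ → [s].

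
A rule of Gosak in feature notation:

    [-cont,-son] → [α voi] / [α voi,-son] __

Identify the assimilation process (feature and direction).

The rule copies [voi] from the environment onto the target, so the assimilating feature is voicing.
Since the environment is written before the underscore, the trigger precedes the target; the direction is progressive.

progressive voicing assimilation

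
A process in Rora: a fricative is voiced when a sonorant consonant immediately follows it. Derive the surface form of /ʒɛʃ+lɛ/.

[ʒɛʒlɛ]

The rule targets /ʃ/ (voiceless postalveolar fricative), which sits before the trigger /l/ (voiced).
Changing only its voicing to voiced gives [ʒ] — the voiced postalveolar fricative.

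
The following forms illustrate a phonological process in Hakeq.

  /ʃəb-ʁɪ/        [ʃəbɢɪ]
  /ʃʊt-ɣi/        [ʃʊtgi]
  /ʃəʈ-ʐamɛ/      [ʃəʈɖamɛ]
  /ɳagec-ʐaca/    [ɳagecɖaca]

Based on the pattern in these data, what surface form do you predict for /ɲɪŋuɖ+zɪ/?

[ɲɪŋuɖdɪ]

The data show progressive manner assimilation: /ʁ/ → [ɢ] after /b/; /ɣ/ → [g] after /t/; /ʐ/ → [ɖ] after /ʈ/; /ʐ/ → [ɖ] after /c/. In each pair only manner changes, matching the preceding consonant, while place and voice stay constant.
The rule targets /z/ (voiced alveolar fricative), which sits after the trigger /ɖ/ (stop).
The voiced alveolar stop is [d], so /z/ → [d].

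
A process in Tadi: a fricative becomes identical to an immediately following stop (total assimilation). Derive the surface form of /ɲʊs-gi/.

/s/ is the segment targeted by the rule; it sits immediately before /g/, so it assimilates completely and surfaces as [g].

[ɲʊggi]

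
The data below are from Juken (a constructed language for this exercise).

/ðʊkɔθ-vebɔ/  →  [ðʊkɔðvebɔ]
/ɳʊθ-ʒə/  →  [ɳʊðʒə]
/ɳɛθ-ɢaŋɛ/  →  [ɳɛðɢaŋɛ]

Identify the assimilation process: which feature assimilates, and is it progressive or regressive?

Underlying /θ/ is realised as [ð] next to /v/; /v/ itself does not change.
/θ/ is voiceless while /v/ is voiced; the output [ð] is voiced, matching the trigger — so the feature that spreads is voicing.
Place and manner are unchanged, so the assimilation is partial, not total.
Checking the remaining alternations: /θ/ → [ð] before /ʒ/ (voiceless → voiced, matching voiced); /θ/ → [ð] before /ɢ/ (voiceless → voiced, matching voiced) — only voicing changes, and always toward the following segment.
Since the segment that changes precedes the conditioning segment, the assimilation is regressive.

regressive voicing assimilation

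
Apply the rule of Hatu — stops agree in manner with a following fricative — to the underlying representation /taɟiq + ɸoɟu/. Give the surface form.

/q/ is a voiceless uvular stop. The following trigger /ɸ/ is a fricative, so /q/ must become a fricative as well.
Changing only its manner to fricative gives [χ] — the voiceless uvular fricative.

[taɟiχɸoɟu]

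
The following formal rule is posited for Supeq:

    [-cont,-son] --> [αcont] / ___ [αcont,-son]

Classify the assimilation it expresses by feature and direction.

The rule copies [cont] (continuancy) from the environment onto the target stops; since [±cont] encodes the stop/fricative manner contrast, the assimilating dimension is manner.
Since the environment is written after the underscore, the trigger follows the target; the direction is regressive.

regressive manner assimilation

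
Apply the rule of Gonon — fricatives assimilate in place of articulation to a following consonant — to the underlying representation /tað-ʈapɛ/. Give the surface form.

[taʐʈapɛ]

/ð/ is a voiced dental fricative. The following trigger /ʈ/ is retroflex, so /ð/ must become retroflex as well.
A voiced retroflex fricative is [ʐ], so the surface segment is [ʐ].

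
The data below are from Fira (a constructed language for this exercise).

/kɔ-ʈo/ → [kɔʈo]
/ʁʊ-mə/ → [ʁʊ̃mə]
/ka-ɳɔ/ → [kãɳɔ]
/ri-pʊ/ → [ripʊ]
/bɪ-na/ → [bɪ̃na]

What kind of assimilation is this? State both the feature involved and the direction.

The vowel /ʊ/ surfaces as nasalised [ʊ̃] next to the following nasal /m/ — it has acquired the [+nasal] feature of its neighbour.
Likewise in the remaining data: /a/ → [ã] before /ɳ/; /ɪ/ → [ɪ̃] before /n/ — each time a vowel is nasalised next to a following nasal.
No change occurs in [kɔʈo], [ripʊ] because the vowel at the boundary is adjacent to an oral consonant, not a nasal (/ɔ/ next to /ʈ/; /i/ next to /p/).
Because the conditioning nasal is to the right of the vowel that changes, the process is regressive (anticipatory).

regressive nasality assimilation (vowel nasalisation)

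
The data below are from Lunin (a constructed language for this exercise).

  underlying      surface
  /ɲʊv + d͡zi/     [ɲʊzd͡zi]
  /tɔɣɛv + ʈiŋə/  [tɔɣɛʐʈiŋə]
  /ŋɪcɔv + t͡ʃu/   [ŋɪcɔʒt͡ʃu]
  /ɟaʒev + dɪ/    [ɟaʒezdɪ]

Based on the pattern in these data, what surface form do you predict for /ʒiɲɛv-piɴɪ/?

[ʒiɲɛβpiɴɪ]

The data show regressive place assimilation: /v/ → [z] before /d͡z/; /v/ → [ʐ] before /ʈ/; /v/ → [ʒ] before /t͡ʃ/; /v/ → [z] before /d/. In each pair only place changes, matching the following consonant, while manner and voice stay constant.
The rule targets /v/ (voiced labiodental fricative), which sits before the trigger /p/ (bilabial).
Changing only its place to bilabial gives [β] — the voiced bilabial fricative.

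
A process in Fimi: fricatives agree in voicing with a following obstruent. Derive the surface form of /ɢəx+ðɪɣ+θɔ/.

[ɢəɣðɪxθɔ]

/x/ is a voiceless velar fricative. The following trigger /ð/ is voiced, so /x/ must become voiced as well.
Changing only its voicing to voiced gives [ɣ] — the voiced velar fricative.
At the second juncture, /ɣ/ likewise becomes [x] adjacent to /θ/.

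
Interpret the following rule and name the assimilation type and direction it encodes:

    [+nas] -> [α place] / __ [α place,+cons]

regressive place assimilation

The rule copies the place features (abbreviated [place]) from the environment onto the target, so the assimilating feature is place.
Since the environment is written after the underscore, the trigger follows the target; the direction is regressive.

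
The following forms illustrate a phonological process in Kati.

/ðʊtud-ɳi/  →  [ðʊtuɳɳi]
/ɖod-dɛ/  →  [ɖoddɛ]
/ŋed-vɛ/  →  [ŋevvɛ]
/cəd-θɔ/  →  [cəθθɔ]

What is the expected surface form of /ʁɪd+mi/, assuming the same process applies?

[ʁɪmmi]

The data show regressive total assimilation (/d/ → [ɳ] before /ɳ/; /d/ → [v] before /v/; /d/ → [θ] before /θ/): in every case the target segment becomes identical to its following neighbour, copying more than a single feature.
In [ɖoddɛ] the two consonants at the boundary are already identical (/d/ + /d/), so the rule applies vacuously and nothing changes.
/d/ is the segment targeted by the rule; it sits immediately before /m/, so it assimilates completely and surfaces as [m].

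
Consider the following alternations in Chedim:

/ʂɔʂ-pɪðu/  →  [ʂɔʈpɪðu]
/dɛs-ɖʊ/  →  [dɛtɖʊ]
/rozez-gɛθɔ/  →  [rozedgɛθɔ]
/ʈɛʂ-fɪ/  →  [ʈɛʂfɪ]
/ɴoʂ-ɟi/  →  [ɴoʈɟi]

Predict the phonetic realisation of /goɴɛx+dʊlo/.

[goɴɛkdʊlo]

The data show regressive manner assimilation: /ʂ/ → [ʈ] before /p/; /s/ → [t] before /ɖ/; /z/ → [d] before /g/; /ʂ/ → [ʈ] before /ɟ/. In each pair only manner changes, matching the following consonant, while place and voice stay constant.
Nothing changes in [ʈɛʂfɪ]: there the adjacent consonants already agree in manner (/ʂ/ and /f/ are both fricatives), so this form is consistent with the same rule.
The rule targets /x/ (voiceless velar fricative), which sits before the trigger /d/ (stop).
Changing only its manner to stop gives [k] — the voiceless velar stop.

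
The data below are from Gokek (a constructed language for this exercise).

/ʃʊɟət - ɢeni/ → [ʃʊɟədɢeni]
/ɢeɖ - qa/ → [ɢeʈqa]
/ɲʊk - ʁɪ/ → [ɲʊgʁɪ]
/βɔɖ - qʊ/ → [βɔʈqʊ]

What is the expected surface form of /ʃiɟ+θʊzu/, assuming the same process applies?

The data show regressive voicing assimilation: /t/ → [d] before /ɢ/; /ɖ/ → [ʈ] before /q/; /k/ → [g] before /ʁ/. In each pair only voicing changes, matching the following consonant, while place and manner stay constant.
/ɟ/ is a voiced palatal stop. The following trigger /θ/ is voiceless, so /ɟ/ must become voiceless as well.
Changing only its voicing to voiceless gives [c] — the voiceless palatal stop.

[ʃicθʊzu]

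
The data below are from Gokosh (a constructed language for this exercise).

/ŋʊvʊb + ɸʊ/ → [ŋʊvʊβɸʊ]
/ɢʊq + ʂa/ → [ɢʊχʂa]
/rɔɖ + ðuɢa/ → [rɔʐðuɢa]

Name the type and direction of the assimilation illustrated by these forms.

regressive manner assimilation

The segment that alternates is /b/, which surfaces as [β] when adjacent to /ɸ/.
/b/ is a stop while /ɸ/ is a fricative; the output [β] is a fricative, matching the trigger — so the feature that spreads is manner.
Place and voice are unchanged, so the assimilation is partial, not total.
Checking the remaining alternations: /q/ → [χ] before /ʂ/ (stop → fricative, matching a fricative); /ɖ/ → [ʐ] before /ð/ (stop → fricative, matching a fricative) — only manner changes, and always toward the following segment.
Since the segment that changes precedes the conditioning segment, the assimilation is regressive.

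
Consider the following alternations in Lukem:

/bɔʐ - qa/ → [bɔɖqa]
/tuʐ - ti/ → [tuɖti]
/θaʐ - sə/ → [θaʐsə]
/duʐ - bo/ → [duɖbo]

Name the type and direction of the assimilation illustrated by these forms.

regressive manner assimilation

The segment that alternates is /ʐ/, which surfaces as [ɖ] when adjacent to /q/.
/ʐ/ is a fricative while /q/ is a stop; the output [ɖ] is a stop, matching the trigger — so the feature that spreads is manner.
Place and voice are unchanged, so the assimilation is partial, not total.
The same holds elsewhere in the data: /ʐ/ → [ɖ] before /t/ (fricative → stop, matching a stop); /ʐ/ → [ɖ] before /b/ (fricative → stop, matching a stop) — only manner changes, and always toward the following segment.
No alternation appears in [θaʐsə]: there the adjacent consonants already agree in manner (/ʐ/ and /s/ are both fricatives), so this form is consistent with the same rule.
Since the segment that changes precedes the conditioning segment, the assimilation is regressive.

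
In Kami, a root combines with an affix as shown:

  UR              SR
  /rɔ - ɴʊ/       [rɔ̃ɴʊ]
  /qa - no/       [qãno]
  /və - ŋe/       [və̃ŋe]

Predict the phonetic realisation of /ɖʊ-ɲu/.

The data show regressive nasality assimilation (vowel nasalisation): /ɔ/ → [ɔ̃] before /ɴ/; /a/ → [ã] before /n/; /ə/ → [ə̃] before /ŋ/ — a vowel is nasalised by an immediately following nasal consonant.
The vowel /ʊ/ is adjacent to the following nasal /ɲ/, so it acquires [+nasal] and surfaces as [ʊ̃].

[ɖʊ̃ɲu]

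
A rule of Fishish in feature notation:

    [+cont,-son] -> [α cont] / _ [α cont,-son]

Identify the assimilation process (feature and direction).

The rule copies [cont] (continuancy) from the environment onto the target fricatives; since [±cont] encodes the stop/fricative manner contrast, the assimilating dimension is manner.
The conditioning segment sits to the right of the focus bar, meaning the trigger follows the segment that changes — regressive assimilation.

regressive manner assimilation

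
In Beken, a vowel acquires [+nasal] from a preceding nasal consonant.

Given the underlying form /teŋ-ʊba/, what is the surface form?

The vowel /ʊ/ is adjacent to the preceding nasal /ŋ/, so it acquires [+nasal] and surfaces as [ʊ̃].

[teŋʊ̃ba]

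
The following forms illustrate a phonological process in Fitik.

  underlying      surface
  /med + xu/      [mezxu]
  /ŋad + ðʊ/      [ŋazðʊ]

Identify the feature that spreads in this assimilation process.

The segment that alternates is /d/, which surfaces as [z] when adjacent to /x/.
The change stop → fricative matches the manner of the following /x/, identifying this as manner assimilation.
Checking the remaining alternation: /d/ → [z] before /ð/ (stop → fricative, matching a fricative) — only manner changes, and always toward the following segment.

manner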